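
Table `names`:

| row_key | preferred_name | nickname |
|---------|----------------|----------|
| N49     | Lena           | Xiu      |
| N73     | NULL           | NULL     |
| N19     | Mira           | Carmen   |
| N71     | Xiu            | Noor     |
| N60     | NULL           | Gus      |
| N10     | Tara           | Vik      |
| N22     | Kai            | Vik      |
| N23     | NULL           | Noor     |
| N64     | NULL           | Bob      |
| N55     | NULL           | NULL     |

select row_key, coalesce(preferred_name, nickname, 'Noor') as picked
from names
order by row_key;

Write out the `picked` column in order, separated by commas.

row_key=N10: preferred_name=Tara → Tara
row_key=N19: preferred_name=Mira → Mira
row_key=N22: preferred_name=Kai → Kai
row_key=N23: preferred_name=NULL, nickname=Noor → Noor
row_key=N49: preferred_name=Lena → Lena
row_key=N55: preferred_name=NULL, nickname=NULL, → literal Noor → Noor
row_key=N60: preferred_name=NULL, nickname=Gus → Gus
row_key=N64: preferred_name=NULL, nickname=Bob → Bob
row_key=N71: preferred_name=Xiu → Xiu
row_key=N73: preferred_name=NULL, nickname=NULL, → literal Noor → Noor

Tara, Mira, Kai, Noor, Lena, Noor, Gus, Bob, Xiu, Noor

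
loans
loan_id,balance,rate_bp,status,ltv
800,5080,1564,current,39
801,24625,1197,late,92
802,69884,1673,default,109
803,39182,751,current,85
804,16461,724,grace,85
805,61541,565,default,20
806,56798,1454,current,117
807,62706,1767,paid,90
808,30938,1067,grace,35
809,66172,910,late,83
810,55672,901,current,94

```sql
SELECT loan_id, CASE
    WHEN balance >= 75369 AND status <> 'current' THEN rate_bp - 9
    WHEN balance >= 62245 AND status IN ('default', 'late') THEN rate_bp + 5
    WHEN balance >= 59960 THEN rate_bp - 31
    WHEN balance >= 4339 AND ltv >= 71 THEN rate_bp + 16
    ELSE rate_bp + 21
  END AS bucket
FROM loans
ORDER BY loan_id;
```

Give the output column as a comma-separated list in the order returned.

loan_id=800: ELSE → 1585
loan_id=801: balance >= 4339 AND ltv >= 71 → 1213
loan_id=802: balance >= 62245 AND status IN ('default', 'late') → 1678
loan_id=803: balance >= 4339 AND ltv >= 71 → 767
loan_id=804: balance >= 4339 AND ltv >= 71 → 740
loan_id=805: balance >= 59960 → 534
loan_id=806: balance >= 4339 AND ltv >= 71 → 1470
loan_id=807: balance >= 59960 → 1736
loan_id=808: ELSE → 1088
loan_id=809: balance >= 62245 AND status IN ('default', 'late') → 915
loan_id=810: balance >= 4339 AND ltv >= 71 → 917

1585, 1213, 1678, 767, 740, 534, 1470, 1736, 1088, 915, 917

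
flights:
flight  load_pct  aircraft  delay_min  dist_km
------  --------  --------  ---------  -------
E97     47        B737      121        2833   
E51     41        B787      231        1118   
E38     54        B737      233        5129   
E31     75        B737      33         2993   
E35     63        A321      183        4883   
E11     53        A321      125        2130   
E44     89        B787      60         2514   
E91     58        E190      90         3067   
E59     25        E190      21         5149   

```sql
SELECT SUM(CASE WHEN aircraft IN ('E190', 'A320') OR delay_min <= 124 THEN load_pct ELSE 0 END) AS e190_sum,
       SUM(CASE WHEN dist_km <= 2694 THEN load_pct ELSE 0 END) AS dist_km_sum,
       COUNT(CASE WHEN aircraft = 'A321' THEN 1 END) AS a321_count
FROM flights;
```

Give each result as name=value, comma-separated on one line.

[e190_sum: aircraft IN ('E190', 'A320') OR delay_min <= 124]
flight=E97: ✓ → 47
flight=E51: ✗
flight=E38: ✗
flight=E31: ✓ → 75
flight=E35: ✗
flight=E11: ✗
flight=E44: ✓ → 89
flight=E91: ✓ → 58
flight=E59: ✓ → 25
e190_sum = 47 + 75 + 89 + 58 + 25 = 294
—
[dist_km_sum: dist_km <= 2694]
flight=E97: ✗
flight=E51: ✓ → 41
flight=E38: ✗
flight=E31: ✗
flight=E35: ✗
flight=E11: ✓ → 53
flight=E44: ✓ → 89
flight=E91: ✗
flight=E59: ✗
dist_km_sum = 41 + 53 + 89 = 183
—
[a321_count: aircraft = 'A321']
flight=E97: ✗
flight=E51: ✗
flight=E38: ✗
flight=E31: ✗
flight=E35: ✓ → 1
flight=E11: ✓ → 1
flight=E44: ✗
flight=E91: ✗
flight=E59: ✗
a321_count = COUNT(1, 1) = 2

e190_sum=294, dist_km_sum=183, a321_count=2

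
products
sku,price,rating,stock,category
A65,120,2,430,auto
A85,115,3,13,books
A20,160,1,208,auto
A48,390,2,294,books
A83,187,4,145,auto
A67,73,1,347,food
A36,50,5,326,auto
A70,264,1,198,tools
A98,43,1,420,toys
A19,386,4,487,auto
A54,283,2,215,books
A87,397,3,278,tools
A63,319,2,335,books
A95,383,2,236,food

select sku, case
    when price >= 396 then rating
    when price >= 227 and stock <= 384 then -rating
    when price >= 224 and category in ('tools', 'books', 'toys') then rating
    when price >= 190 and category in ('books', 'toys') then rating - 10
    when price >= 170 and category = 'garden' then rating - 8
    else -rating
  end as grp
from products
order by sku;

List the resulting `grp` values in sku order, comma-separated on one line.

-4, -1, -5, -2, -2, -2, -2, -1, -1, -4, -3, 3, -2, -1

sku=A19: ELSE → -4
sku=A20: ELSE → -1
sku=A36: ELSE → -5
sku=A48: price >= 227 and stock <= 384 → -2
sku=A54: price >= 227 and stock <= 384 → -2
sku=A63: price >= 227 and stock <= 384 → -2
sku=A65: ELSE → -2
sku=A67: ELSE → -1
sku=A70: price >= 227 and stock <= 384 → -1
sku=A83: ELSE → -4
sku=A85: ELSE → -3
sku=A87: price >= 396 → 3
sku=A95: price >= 227 and stock <= 384 → -2
sku=A98: ELSE → -1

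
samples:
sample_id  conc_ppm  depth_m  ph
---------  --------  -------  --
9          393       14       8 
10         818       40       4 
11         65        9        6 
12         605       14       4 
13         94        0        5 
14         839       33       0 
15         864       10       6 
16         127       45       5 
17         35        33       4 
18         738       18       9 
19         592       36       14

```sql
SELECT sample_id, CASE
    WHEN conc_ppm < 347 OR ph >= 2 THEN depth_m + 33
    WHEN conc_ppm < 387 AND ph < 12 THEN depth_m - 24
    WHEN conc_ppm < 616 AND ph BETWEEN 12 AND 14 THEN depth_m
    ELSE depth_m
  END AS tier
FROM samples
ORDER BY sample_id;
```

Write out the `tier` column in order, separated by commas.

sample_id=9: conc_ppm < 347 OR ph >= 2 → 47
sample_id=10: conc_ppm < 347 OR ph >= 2 → 73
sample_id=11: conc_ppm < 347 OR ph >= 2 → 42
sample_id=12: conc_ppm < 347 OR ph >= 2 → 47
sample_id=13: conc_ppm < 347 OR ph >= 2 → 33
sample_id=14: ELSE → 33
sample_id=15: conc_ppm < 347 OR ph >= 2 → 43
sample_id=16: conc_ppm < 347 OR ph >= 2 → 78
sample_id=17: conc_ppm < 347 OR ph >= 2 → 66
sample_id=18: conc_ppm < 347 OR ph >= 2 → 51
sample_id=19: conc_ppm < 347 OR ph >= 2 → 69

47, 73, 42, 47, 33, 33, 43, 78, 66, 51, 69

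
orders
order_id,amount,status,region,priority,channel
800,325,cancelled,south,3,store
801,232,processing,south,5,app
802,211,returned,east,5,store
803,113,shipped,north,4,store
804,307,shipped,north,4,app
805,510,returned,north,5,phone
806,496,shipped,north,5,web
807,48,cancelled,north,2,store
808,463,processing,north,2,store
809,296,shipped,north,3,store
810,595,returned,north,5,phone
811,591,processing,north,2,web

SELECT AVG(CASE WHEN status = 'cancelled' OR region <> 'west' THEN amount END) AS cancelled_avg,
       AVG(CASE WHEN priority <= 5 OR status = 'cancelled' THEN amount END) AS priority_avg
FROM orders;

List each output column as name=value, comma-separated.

[cancelled_avg: status = 'cancelled' OR region <> 'west']
order_id=800: ✓ → 325
order_id=801: ✓ → 232
order_id=802: ✓ → 211
order_id=803: ✓ → 113
order_id=804: ✓ → 307
order_id=805: ✓ → 510
order_id=806: ✓ → 496
order_id=807: ✓ → 48
order_id=808: ✓ → 463
order_id=809: ✓ → 296
order_id=810: ✓ → 595
order_id=811: ✓ → 591
cancelled_avg = (325 + 232 + 211 + 113 + 307 + 510 + 496 + 48 + 463 + 296 + 595 + 591) / 12 = 348.9166666667
—
[priority_avg: priority <= 5 OR status = 'cancelled']
order_id=800: ✓ → 325
order_id=801: ✓ → 232
order_id=802: ✓ → 211
order_id=803: ✓ → 113
order_id=804: ✓ → 307
order_id=805: ✓ → 510
order_id=806: ✓ → 496
order_id=807: ✓ → 48
order_id=808: ✓ → 463
order_id=809: ✓ → 296
order_id=810: ✓ → 595
order_id=811: ✓ → 591
priority_avg = (325 + 232 + 211 + 113 + 307 + 510 + 496 + 48 + 463 + 296 + 595 + 591) / 12 = 348.9166666667

cancelled_avg=348.9166666667, priority_avg=348.9166666667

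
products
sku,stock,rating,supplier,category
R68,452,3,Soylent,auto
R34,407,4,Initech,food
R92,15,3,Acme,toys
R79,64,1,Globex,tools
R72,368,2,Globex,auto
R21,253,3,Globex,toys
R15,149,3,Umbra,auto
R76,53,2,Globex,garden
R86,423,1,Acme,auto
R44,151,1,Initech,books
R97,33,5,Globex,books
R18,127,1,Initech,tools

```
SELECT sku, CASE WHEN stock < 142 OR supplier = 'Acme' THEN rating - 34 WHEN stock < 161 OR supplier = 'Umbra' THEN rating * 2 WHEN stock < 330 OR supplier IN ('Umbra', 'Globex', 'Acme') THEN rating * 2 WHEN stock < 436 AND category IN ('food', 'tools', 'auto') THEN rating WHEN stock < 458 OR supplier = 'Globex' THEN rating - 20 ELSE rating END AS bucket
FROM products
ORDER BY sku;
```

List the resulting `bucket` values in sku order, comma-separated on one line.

sku=R15: stock < 161 OR supplier = 'Umbra' → 6
sku=R18: stock < 142 OR supplier = 'Acme' → -33
sku=R21: stock < 330 OR supplier IN ('Umbra', 'Globex', 'Acme') → 6
sku=R34: stock < 436 AND category IN ('food', 'tools', 'auto') → 4
sku=R44: stock < 161 OR supplier = 'Umbra' → 2
sku=R68: stock < 458 OR supplier = 'Globex' → -17
sku=R72: stock < 330 OR supplier IN ('Umbra', 'Globex', 'Acme') → 4
sku=R76: stock < 142 OR supplier = 'Acme' → -32
sku=R79: stock < 142 OR supplier = 'Acme' → -33
sku=R86: stock < 142 OR supplier = 'Acme' → -33
sku=R92: stock < 142 OR supplier = 'Acme' → -31
sku=R97: stock < 142 OR supplier = 'Acme' → -29

6, -33, 6, 4, 2, -17, 4, -32, -33, -33, -31, -29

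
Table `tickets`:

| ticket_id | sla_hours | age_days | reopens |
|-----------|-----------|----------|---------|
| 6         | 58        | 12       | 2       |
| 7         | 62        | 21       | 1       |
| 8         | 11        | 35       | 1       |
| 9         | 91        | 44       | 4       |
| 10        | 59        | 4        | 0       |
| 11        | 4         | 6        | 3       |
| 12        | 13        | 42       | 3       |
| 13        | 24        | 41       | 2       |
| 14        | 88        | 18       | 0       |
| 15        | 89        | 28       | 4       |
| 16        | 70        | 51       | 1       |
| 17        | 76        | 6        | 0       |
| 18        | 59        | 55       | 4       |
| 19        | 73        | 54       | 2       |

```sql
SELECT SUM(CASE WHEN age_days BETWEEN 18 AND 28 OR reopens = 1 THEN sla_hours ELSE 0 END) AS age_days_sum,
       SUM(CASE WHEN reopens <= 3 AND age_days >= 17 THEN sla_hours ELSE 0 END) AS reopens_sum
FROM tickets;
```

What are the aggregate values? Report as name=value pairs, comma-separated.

age_days_sum=320, reopens_sum=341

[age_days_sum: age_days BETWEEN 18 AND 28 OR reopens = 1]
ticket_id=6: ✗
ticket_id=7: ✓ → 62
ticket_id=8: ✓ → 11
ticket_id=9: ✗
ticket_id=10: ✗
ticket_id=11: ✗
ticket_id=12: ✗
ticket_id=13: ✗
ticket_id=14: ✓ → 88
ticket_id=15: ✓ → 89
ticket_id=16: ✓ → 70
ticket_id=17: ✗
ticket_id=18: ✗
ticket_id=19: ✗
age_days_sum = 62 + 11 + 88 + 89 + 70 = 320
—
[reopens_sum: reopens <= 3 AND age_days >= 17]
ticket_id=6: ✗
ticket_id=7: ✓ → 62
ticket_id=8: ✓ → 11
ticket_id=9: ✗
ticket_id=10: ✗
ticket_id=11: ✗
ticket_id=12: ✓ → 13
ticket_id=13: ✓ → 24
ticket_id=14: ✓ → 88
ticket_id=15: ✗
ticket_id=16: ✓ → 70
ticket_id=17: ✗
ticket_id=18: ✗
ticket_id=19: ✓ → 73
reopens_sum = 62 + 11 + 13 + 24 + 88 + 70 + 73 = 341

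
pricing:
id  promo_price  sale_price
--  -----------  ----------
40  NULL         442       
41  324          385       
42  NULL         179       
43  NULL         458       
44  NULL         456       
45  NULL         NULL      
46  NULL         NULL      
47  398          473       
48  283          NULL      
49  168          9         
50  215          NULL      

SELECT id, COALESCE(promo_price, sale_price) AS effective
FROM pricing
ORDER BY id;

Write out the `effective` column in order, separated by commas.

442, 324, 179, 458, 456, NULL, NULL, 398, 283, 168, 215

id=40: promo_price=NULL, sale_price=442 → 442
id=41: promo_price=324 → 324
id=42: promo_price=NULL, sale_price=179 → 179
id=43: promo_price=NULL, sale_price=458 → 458
id=44: promo_price=NULL, sale_price=456 → 456
id=45: promo_price=NULL, sale_price=NULL (all NULL) → NULL
id=46: promo_price=NULL, sale_price=NULL (all NULL) → NULL
id=47: promo_price=398 → 398
id=48: promo_price=283 → 283
id=49: promo_price=168 → 168
id=50: promo_price=215 → 215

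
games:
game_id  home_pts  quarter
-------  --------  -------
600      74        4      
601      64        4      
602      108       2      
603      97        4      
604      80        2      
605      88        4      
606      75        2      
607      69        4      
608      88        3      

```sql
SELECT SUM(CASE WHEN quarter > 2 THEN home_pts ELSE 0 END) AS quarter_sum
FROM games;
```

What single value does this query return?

480

game_id=600: ✓ → 74
game_id=601: ✓ → 64
game_id=602: ✗
game_id=603: ✓ → 97
game_id=604: ✗
game_id=605: ✓ → 88
game_id=606: ✗
game_id=607: ✓ → 69
game_id=608: ✓ → 88
quarter_sum = 74 + 64 + 97 + 88 + 69 + 88 = 480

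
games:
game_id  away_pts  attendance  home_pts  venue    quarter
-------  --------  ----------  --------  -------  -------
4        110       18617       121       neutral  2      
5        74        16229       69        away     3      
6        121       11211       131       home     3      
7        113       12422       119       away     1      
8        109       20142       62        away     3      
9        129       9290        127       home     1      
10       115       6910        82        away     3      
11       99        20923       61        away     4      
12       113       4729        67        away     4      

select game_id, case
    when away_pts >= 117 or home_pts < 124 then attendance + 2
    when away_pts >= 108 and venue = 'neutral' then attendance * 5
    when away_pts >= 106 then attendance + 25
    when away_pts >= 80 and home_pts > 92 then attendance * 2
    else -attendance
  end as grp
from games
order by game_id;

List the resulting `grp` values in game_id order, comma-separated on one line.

18619, 16231, 11213, 12424, 20144, 9292, 6912, 20925, 4731

game_id=4: away_pts >= 117 or home_pts < 124 → 18619
game_id=5: away_pts >= 117 or home_pts < 124 → 16231
game_id=6: away_pts >= 117 or home_pts < 124 → 11213
game_id=7: away_pts >= 117 or home_pts < 124 → 12424
game_id=8: away_pts >= 117 or home_pts < 124 → 20144
game_id=9: away_pts >= 117 or home_pts < 124 → 9292
game_id=10: away_pts >= 117 or home_pts < 124 → 6912
game_id=11: away_pts >= 117 or home_pts < 124 → 20925
game_id=12: away_pts >= 117 or home_pts < 124 → 4731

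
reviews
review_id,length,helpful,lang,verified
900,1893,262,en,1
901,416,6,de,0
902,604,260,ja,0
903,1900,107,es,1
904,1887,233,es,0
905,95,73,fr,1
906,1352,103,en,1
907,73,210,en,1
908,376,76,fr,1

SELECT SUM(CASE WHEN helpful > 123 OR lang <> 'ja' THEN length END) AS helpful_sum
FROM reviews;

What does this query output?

8596

review_id=900: ✓ → 1893
review_id=901: ✓ → 416
review_id=902: ✓ → 604
review_id=903: ✓ → 1900
review_id=904: ✓ → 1887
review_id=905: ✓ → 95
review_id=906: ✓ → 1352
review_id=907: ✓ → 73
review_id=908: ✓ → 376
helpful_sum = 1893 + 416 + 604 + 1900 + 1887 + 95 + 1352 + 73 + 376 = 8596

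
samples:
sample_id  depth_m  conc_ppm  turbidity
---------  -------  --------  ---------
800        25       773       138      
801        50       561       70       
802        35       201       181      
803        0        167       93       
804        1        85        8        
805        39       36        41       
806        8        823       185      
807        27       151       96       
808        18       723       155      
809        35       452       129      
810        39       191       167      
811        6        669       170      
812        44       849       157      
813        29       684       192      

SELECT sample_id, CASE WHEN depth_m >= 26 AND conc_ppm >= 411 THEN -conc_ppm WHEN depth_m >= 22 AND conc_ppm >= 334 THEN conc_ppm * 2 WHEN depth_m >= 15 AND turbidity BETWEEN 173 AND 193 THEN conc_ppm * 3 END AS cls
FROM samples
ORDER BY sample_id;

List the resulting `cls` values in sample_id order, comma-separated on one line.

1546, -561, 603, NULL, NULL, NULL, NULL, NULL, NULL, -452, NULL, NULL, -849, -684

sample_id=800: depth_m >= 22 AND conc_ppm >= 334 → 1546
sample_id=801: depth_m >= 26 AND conc_ppm >= 411 → -561
sample_id=802: depth_m >= 15 AND turbidity BETWEEN 173 AND 193 → 603
sample_id=803: (no match → NULL) → NULL
sample_id=804: (no match → NULL) → NULL
sample_id=805: (no match → NULL) → NULL
sample_id=806: (no match → NULL) → NULL
sample_id=807: (no match → NULL) → NULL
sample_id=808: (no match → NULL) → NULL
sample_id=809: depth_m >= 26 AND conc_ppm >= 411 → -452
sample_id=810: (no match → NULL) → NULL
sample_id=811: (no match → NULL) → NULL
sample_id=812: depth_m >= 26 AND conc_ppm >= 411 → -849
sample_id=813: depth_m >= 26 AND conc_ppm >= 411 → -684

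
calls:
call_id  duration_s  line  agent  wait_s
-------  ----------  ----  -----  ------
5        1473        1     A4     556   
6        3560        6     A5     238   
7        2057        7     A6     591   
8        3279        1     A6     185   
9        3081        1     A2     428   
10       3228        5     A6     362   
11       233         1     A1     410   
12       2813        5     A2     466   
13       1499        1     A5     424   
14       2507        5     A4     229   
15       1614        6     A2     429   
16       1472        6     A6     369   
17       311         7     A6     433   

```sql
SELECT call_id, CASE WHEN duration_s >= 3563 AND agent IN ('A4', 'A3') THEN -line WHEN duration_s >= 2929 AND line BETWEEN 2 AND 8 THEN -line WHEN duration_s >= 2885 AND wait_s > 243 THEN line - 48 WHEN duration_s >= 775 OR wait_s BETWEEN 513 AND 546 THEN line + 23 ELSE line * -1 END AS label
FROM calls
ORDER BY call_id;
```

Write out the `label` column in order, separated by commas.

call_id=5: duration_s >= 775 OR wait_s BETWEEN 513 AND 546 → 24
call_id=6: duration_s >= 2929 AND line BETWEEN 2 AND 8 → -6
call_id=7: duration_s >= 775 OR wait_s BETWEEN 513 AND 546 → 30
call_id=8: duration_s >= 775 OR wait_s BETWEEN 513 AND 546 → 24
call_id=9: duration_s >= 2885 AND wait_s > 243 → -47
call_id=10: duration_s >= 2929 AND line BETWEEN 2 AND 8 → -5
call_id=11: ELSE → -1
call_id=12: duration_s >= 775 OR wait_s BETWEEN 513 AND 546 → 28
call_id=13: duration_s >= 775 OR wait_s BETWEEN 513 AND 546 → 24
call_id=14: duration_s >= 775 OR wait_s BETWEEN 513 AND 546 → 28
call_id=15: duration_s >= 775 OR wait_s BETWEEN 513 AND 546 → 29
call_id=16: duration_s >= 775 OR wait_s BETWEEN 513 AND 546 → 29
call_id=17: ELSE → -7

24, -6, 30, 24, -47, -5, -1, 28, 24, 28, 29, 29, -7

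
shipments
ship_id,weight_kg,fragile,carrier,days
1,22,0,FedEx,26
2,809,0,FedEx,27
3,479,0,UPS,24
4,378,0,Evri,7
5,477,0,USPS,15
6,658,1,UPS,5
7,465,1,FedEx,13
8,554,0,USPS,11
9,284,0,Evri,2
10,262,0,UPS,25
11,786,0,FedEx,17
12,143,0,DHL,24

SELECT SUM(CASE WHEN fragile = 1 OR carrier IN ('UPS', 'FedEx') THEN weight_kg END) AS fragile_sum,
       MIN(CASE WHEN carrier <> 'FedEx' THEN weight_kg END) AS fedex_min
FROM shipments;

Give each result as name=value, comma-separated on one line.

[fragile_sum: fragile = 1 OR carrier IN ('UPS', 'FedEx')]
ship_id=1: ✓ → 22
ship_id=2: ✓ → 809
ship_id=3: ✓ → 479
ship_id=4: ✗
ship_id=5: ✗
ship_id=6: ✓ → 658
ship_id=7: ✓ → 465
ship_id=8: ✗
ship_id=9: ✗
ship_id=10: ✓ → 262
ship_id=11: ✓ → 786
ship_id=12: ✗
fragile_sum = 22 + 809 + 479 + 658 + 465 + 262 + 786 = 3481
—
[fedex_min: carrier <> 'FedEx']
ship_id=1: ✗
ship_id=2: ✗
ship_id=3: ✓ → 479
ship_id=4: ✓ → 378
ship_id=5: ✓ → 477
ship_id=6: ✓ → 658
ship_id=7: ✗
ship_id=8: ✓ → 554
ship_id=9: ✓ → 284
ship_id=10: ✓ → 262
ship_id=11: ✗
ship_id=12: ✓ → 143
fedex_min = MIN(479, 378, 477, 658, 554, 284, 262, 143) = 143

fragile_sum=3481, fedex_min=143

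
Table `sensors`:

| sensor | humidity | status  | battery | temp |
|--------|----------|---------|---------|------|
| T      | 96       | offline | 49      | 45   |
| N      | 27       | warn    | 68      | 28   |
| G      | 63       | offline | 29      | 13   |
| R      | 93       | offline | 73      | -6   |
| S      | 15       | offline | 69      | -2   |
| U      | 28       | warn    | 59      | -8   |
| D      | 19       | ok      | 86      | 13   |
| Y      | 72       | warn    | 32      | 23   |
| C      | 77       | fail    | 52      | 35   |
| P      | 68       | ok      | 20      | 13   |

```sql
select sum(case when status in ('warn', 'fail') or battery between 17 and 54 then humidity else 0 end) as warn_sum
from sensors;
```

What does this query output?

sensor=T: ✓ → 96
sensor=N: ✓ → 27
sensor=G: ✓ → 63
sensor=R: ✗
sensor=S: ✗
sensor=U: ✓ → 28
sensor=D: ✗
sensor=Y: ✓ → 72
sensor=C: ✓ → 77
sensor=P: ✓ → 68
warn_sum = 96 + 27 + 63 + 28 + 72 + 77 + 68 = 431

431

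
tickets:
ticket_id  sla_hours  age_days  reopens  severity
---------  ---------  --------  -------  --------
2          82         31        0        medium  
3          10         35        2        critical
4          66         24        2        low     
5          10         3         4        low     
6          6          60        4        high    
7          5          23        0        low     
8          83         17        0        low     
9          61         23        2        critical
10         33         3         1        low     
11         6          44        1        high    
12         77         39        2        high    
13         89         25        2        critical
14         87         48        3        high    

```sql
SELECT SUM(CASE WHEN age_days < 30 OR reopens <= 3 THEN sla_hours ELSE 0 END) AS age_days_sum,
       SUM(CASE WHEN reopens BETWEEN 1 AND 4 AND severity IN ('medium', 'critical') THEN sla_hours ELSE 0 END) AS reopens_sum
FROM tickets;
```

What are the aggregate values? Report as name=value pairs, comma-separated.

age_days_sum=609, reopens_sum=160

[age_days_sum: age_days < 30 OR reopens <= 3]
ticket_id=2: ✓ → 82
ticket_id=3: ✓ → 10
ticket_id=4: ✓ → 66
ticket_id=5: ✓ → 10
ticket_id=6: ✗
ticket_id=7: ✓ → 5
ticket_id=8: ✓ → 83
ticket_id=9: ✓ → 61
ticket_id=10: ✓ → 33
ticket_id=11: ✓ → 6
ticket_id=12: ✓ → 77
ticket_id=13: ✓ → 89
ticket_id=14: ✓ → 87
age_days_sum = 82 + 10 + 66 + 10 + 5 + 83 + 61 + 33 + 6 + 77 + 89 + 87 = 609
—
[reopens_sum: reopens BETWEEN 1 AND 4 AND severity IN ('medium', 'critical')]
ticket_id=2: ✗
ticket_id=3: ✓ → 10
ticket_id=4: ✗
ticket_id=5: ✗
ticket_id=6: ✗
ticket_id=7: ✗
ticket_id=8: ✗
ticket_id=9: ✓ → 61
ticket_id=10: ✗
ticket_id=11: ✗
ticket_id=12: ✗
ticket_id=13: ✓ → 89
ticket_id=14: ✗
reopens_sum = 10 + 61 + 89 = 160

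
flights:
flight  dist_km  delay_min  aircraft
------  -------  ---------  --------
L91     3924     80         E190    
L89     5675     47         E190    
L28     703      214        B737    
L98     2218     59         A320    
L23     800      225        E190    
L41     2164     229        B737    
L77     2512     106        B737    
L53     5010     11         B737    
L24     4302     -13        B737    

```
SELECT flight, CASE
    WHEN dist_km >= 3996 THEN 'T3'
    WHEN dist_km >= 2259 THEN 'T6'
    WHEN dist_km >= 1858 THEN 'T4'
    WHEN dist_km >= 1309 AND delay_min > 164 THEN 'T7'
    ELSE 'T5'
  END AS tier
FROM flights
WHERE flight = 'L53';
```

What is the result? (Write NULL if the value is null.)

T3

flight = L53: dist_km=5010, delay_min=11, aircraft=B737.
dist_km >= 3996 → true → T3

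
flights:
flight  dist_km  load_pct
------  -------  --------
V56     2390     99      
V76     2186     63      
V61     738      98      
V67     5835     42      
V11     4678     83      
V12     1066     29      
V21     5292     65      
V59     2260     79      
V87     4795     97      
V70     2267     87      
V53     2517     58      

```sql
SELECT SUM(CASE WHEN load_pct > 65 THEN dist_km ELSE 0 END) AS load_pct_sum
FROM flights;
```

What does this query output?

17128

flight=V56: ✓ → 2390
flight=V76: ✗
flight=V61: ✓ → 738
flight=V67: ✗
flight=V11: ✓ → 4678
flight=V12: ✗
flight=V21: ✗
flight=V59: ✓ → 2260
flight=V87: ✓ → 4795
flight=V70: ✓ → 2267
flight=V53: ✗
load_pct_sum = 2390 + 738 + 4678 + 2260 + 4795 + 2267 = 17128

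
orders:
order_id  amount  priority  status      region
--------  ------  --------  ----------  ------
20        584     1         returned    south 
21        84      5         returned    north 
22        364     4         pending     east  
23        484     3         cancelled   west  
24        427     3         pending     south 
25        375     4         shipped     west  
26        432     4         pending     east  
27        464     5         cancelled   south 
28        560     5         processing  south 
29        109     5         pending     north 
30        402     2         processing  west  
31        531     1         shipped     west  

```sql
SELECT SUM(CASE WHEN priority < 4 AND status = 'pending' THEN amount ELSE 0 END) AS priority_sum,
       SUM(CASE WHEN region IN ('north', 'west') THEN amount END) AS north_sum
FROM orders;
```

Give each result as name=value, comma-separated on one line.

priority_sum=427, north_sum=1985

[priority_sum: priority < 4 AND status = 'pending']
order_id=20: ✗
order_id=21: ✗
order_id=22: ✗
order_id=23: ✗
order_id=24: ✓ → 427
order_id=25: ✗
order_id=26: ✗
order_id=27: ✗
order_id=28: ✗
order_id=29: ✗
order_id=30: ✗
order_id=31: ✗
priority_sum = 427
—
[north_sum: region IN ('north', 'west')]
order_id=20: ✗
order_id=21: ✓ → 84
order_id=22: ✗
order_id=23: ✓ → 484
order_id=24: ✗
order_id=25: ✓ → 375
order_id=26: ✗
order_id=27: ✗
order_id=28: ✗
order_id=29: ✓ → 109
order_id=30: ✓ → 402
order_id=31: ✓ → 531
north_sum = 84 + 484 + 375 + 109 + 402 + 531 = 1985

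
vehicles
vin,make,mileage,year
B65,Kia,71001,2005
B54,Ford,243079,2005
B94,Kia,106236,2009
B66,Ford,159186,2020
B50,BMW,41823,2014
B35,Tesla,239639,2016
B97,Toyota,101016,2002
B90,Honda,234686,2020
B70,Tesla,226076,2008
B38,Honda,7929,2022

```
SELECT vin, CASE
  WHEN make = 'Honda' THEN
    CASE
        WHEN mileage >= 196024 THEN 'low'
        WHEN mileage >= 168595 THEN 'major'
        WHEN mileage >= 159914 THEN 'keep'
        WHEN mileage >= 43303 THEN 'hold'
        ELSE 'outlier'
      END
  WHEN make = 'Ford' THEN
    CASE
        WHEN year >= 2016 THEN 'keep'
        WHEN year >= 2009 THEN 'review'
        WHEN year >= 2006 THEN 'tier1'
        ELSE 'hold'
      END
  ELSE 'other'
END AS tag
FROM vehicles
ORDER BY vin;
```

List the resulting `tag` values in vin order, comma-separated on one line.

other, outlier, other, hold, other, keep, other, low, other, other

vin=B35: make='Tesla' → outer ELSE → other
vin=B38: make='Honda' → inner[ELSE] → outlier
vin=B50: make='BMW' → outer ELSE → other
vin=B54: make='Ford' → inner[ELSE] → hold
vin=B65: make='Kia' → outer ELSE → other
vin=B66: make='Ford' → inner[year >= 2016] → keep
vin=B70: make='Tesla' → outer ELSE → other
vin=B90: make='Honda' → inner[mileage >= 196024] → low
vin=B94: make='Kia' → outer ELSE → other
vin=B97: make='Toyota' → outer ELSE → other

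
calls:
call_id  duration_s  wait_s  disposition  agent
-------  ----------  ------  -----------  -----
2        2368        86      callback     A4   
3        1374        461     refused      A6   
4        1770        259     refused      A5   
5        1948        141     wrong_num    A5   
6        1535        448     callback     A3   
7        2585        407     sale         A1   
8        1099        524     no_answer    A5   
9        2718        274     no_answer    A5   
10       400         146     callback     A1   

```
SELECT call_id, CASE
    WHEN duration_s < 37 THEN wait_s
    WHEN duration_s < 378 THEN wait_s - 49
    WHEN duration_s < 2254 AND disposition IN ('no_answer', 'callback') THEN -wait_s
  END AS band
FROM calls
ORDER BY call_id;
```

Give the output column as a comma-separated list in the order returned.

call_id=2: (no match → NULL) → NULL
call_id=3: (no match → NULL) → NULL
call_id=4: (no match → NULL) → NULL
call_id=5: (no match → NULL) → NULL
call_id=6: duration_s < 2254 AND disposition IN ('no_answer', 'callback') → -448
call_id=7: (no match → NULL) → NULL
call_id=8: duration_s < 2254 AND disposition IN ('no_answer', 'callback') → -524
call_id=9: (no match → NULL) → NULL
call_id=10: duration_s < 2254 AND disposition IN ('no_answer', 'callback') → -146

NULL, NULL, NULL, NULL, -448, NULL, -524, NULL, -146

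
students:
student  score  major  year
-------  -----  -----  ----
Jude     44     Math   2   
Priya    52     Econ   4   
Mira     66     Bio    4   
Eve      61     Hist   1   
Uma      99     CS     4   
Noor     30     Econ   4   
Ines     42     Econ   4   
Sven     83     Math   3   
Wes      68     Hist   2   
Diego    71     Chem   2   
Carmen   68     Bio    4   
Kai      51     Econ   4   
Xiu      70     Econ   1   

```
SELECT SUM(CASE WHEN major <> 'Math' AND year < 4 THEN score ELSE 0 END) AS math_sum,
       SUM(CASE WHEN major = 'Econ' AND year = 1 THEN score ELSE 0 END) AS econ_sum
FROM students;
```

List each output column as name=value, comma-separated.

math_sum=270, econ_sum=70

[math_sum: major <> 'Math' AND year < 4]
student=Jude: ✗
student=Priya: ✗
student=Mira: ✗
student=Eve: ✓ → 61
student=Uma: ✗
student=Noor: ✗
student=Ines: ✗
student=Sven: ✗
student=Wes: ✓ → 68
student=Diego: ✓ → 71
student=Carmen: ✗
student=Kai: ✗
student=Xiu: ✓ → 70
math_sum = 61 + 68 + 71 + 70 = 270
—
[econ_sum: major = 'Econ' AND year = 1]
student=Jude: ✗
student=Priya: ✗
student=Mira: ✗
student=Eve: ✗
student=Uma: ✗
student=Noor: ✗
student=Ines: ✗
student=Sven: ✗
student=Wes: ✗
student=Diego: ✗
student=Carmen: ✗
student=Kai: ✗
student=Xiu: ✓ → 70
econ_sum = 70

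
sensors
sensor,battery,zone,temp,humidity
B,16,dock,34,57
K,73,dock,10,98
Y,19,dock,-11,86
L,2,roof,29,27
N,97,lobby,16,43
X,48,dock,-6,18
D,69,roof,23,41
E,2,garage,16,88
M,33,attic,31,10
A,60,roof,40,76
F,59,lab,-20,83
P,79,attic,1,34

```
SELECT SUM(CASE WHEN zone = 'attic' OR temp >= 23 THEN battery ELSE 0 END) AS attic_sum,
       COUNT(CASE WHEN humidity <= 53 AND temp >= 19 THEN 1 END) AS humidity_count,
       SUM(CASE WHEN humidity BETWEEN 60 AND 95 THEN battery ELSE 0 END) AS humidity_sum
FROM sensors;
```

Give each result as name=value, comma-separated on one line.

[attic_sum: zone = 'attic' OR temp >= 23]
sensor=B: ✓ → 16
sensor=K: ✗
sensor=Y: ✗
sensor=L: ✓ → 2
sensor=N: ✗
sensor=X: ✗
sensor=D: ✓ → 69
sensor=E: ✗
sensor=M: ✓ → 33
sensor=A: ✓ → 60
sensor=F: ✗
sensor=P: ✓ → 79
attic_sum = 16 + 2 + 69 + 33 + 60 + 79 = 259
—
[humidity_count: humidity <= 53 AND temp >= 19]
sensor=B: ✗
sensor=K: ✗
sensor=Y: ✗
sensor=L: ✓ → 1
sensor=N: ✗
sensor=X: ✗
sensor=D: ✓ → 1
sensor=E: ✗
sensor=M: ✓ → 1
sensor=A: ✗
sensor=F: ✗
sensor=P: ✗
humidity_count = COUNT(1, 1, 1) = 3
—
[humidity_sum: humidity BETWEEN 60 AND 95]
sensor=B: ✗
sensor=K: ✗
sensor=Y: ✓ → 19
sensor=L: ✗
sensor=N: ✗
sensor=X: ✗
sensor=D: ✗
sensor=E: ✓ → 2
sensor=M: ✗
sensor=A: ✓ → 60
sensor=F: ✓ → 59
sensor=P: ✗
humidity_sum = 19 + 2 + 60 + 59 = 140

attic_sum=259, humidity_count=3, humidity_sum=140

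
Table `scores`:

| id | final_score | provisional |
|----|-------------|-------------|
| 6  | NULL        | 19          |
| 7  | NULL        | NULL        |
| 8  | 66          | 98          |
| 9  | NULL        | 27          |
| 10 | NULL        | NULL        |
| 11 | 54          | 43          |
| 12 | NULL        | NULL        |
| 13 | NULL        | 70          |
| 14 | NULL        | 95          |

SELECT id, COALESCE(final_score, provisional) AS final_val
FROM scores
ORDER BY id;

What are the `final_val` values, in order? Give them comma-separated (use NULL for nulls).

19, NULL, 66, 27, NULL, 54, NULL, 70, 95

id=6: final_score=NULL, provisional=19 → 19
id=7: final_score=NULL, provisional=NULL (all NULL) → NULL
id=8: final_score=66 → 66
id=9: final_score=NULL, provisional=27 → 27
id=10: final_score=NULL, provisional=NULL (all NULL) → NULL
id=11: final_score=54 → 54
id=12: final_score=NULL, provisional=NULL (all NULL) → NULL
id=13: final_score=NULL, provisional=70 → 70
id=14: final_score=NULL, provisional=95 → 95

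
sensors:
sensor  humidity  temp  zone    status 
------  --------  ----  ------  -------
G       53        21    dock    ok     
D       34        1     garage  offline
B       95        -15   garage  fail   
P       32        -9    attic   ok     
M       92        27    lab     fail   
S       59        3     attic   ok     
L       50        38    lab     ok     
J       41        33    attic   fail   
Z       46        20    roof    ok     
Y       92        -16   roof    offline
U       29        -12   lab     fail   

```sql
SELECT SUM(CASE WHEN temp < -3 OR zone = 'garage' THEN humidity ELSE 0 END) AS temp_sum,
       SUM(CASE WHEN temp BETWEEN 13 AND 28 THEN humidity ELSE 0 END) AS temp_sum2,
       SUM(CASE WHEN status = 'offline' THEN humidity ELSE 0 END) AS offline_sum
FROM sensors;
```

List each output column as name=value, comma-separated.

[temp_sum: temp < -3 OR zone = 'garage']
sensor=G: ✗
sensor=D: ✓ → 34
sensor=B: ✓ → 95
sensor=P: ✓ → 32
sensor=M: ✗
sensor=S: ✗
sensor=L: ✗
sensor=J: ✗
sensor=Z: ✗
sensor=Y: ✓ → 92
sensor=U: ✓ → 29
temp_sum = 34 + 95 + 32 + 92 + 29 = 282
—
[temp_sum2: temp BETWEEN 13 AND 28]
sensor=G: ✓ → 53
sensor=D: ✗
sensor=B: ✗
sensor=P: ✗
sensor=M: ✓ → 92
sensor=S: ✗
sensor=L: ✗
sensor=J: ✗
sensor=Z: ✓ → 46
sensor=Y: ✗
sensor=U: ✗
temp_sum2 = 53 + 92 + 46 = 191
—
[offline_sum: status = 'offline']
sensor=G: ✗
sensor=D: ✓ → 34
sensor=B: ✗
sensor=P: ✗
sensor=M: ✗
sensor=S: ✗
sensor=L: ✗
sensor=J: ✗
sensor=Z: ✗
sensor=Y: ✓ → 92
sensor=U: ✗
offline_sum = 34 + 92 = 126

temp_sum=282, temp_sum2=191, offline_sum=126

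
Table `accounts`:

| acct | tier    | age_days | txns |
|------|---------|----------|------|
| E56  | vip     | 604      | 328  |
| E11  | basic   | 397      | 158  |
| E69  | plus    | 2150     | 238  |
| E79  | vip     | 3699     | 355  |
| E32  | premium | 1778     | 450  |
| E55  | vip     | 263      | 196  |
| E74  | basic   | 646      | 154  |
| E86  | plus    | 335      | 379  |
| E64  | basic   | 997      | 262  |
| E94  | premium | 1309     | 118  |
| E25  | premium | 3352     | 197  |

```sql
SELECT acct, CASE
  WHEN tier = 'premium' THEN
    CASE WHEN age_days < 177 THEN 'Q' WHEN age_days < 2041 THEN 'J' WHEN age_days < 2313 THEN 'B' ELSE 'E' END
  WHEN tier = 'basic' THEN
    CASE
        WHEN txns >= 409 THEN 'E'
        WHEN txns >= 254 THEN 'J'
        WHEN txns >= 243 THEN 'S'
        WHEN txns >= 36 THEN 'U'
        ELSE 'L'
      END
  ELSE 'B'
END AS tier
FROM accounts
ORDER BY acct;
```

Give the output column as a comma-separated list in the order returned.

U, E, J, B, B, J, B, U, B, B, J

acct=E11: tier='basic' → inner[txns >= 36] → U
acct=E25: tier='premium' → inner[ELSE] → E
acct=E32: tier='premium' → inner[age_days < 2041] → J
acct=E55: tier='vip' → outer ELSE → B
acct=E56: tier='vip' → outer ELSE → B
acct=E64: tier='basic' → inner[txns >= 254] → J
acct=E69: tier='plus' → outer ELSE → B
acct=E74: tier='basic' → inner[txns >= 36] → U
acct=E79: tier='vip' → outer ELSE → B
acct=E86: tier='plus' → outer ELSE → B
acct=E94: tier='premium' → inner[age_days < 2041] → J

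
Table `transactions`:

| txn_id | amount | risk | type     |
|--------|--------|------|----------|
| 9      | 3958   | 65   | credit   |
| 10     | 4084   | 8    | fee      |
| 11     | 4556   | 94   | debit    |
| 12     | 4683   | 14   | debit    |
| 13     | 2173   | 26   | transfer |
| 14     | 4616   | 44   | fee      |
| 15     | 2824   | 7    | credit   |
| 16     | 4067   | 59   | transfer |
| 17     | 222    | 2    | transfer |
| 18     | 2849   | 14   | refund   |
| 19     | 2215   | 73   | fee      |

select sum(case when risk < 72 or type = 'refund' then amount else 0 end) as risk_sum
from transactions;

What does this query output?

txn_id=9: ✓ → 3958
txn_id=10: ✓ → 4084
txn_id=11: ✗
txn_id=12: ✓ → 4683
txn_id=13: ✓ → 2173
txn_id=14: ✓ → 4616
txn_id=15: ✓ → 2824
txn_id=16: ✓ → 4067
txn_id=17: ✓ → 222
txn_id=18: ✓ → 2849
txn_id=19: ✗
risk_sum = 3958 + 4084 + 4683 + 2173 + 4616 + 2824 + 4067 + 222 + 2849 = 29476

29476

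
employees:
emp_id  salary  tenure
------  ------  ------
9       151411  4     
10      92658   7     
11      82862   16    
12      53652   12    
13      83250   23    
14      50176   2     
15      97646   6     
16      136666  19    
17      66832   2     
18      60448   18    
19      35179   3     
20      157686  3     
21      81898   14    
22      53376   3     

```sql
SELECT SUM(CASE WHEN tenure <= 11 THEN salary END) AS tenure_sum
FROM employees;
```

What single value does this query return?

704964

emp_id=9: ✓ → 151411
emp_id=10: ✓ → 92658
emp_id=11: ✗
emp_id=12: ✗
emp_id=13: ✗
emp_id=14: ✓ → 50176
emp_id=15: ✓ → 97646
emp_id=16: ✗
emp_id=17: ✓ → 66832
emp_id=18: ✗
emp_id=19: ✓ → 35179
emp_id=20: ✓ → 157686
emp_id=21: ✗
emp_id=22: ✓ → 53376
tenure_sum = 151411 + 92658 + 50176 + 97646 + 66832 + 35179 + 157686 + 53376 = 704964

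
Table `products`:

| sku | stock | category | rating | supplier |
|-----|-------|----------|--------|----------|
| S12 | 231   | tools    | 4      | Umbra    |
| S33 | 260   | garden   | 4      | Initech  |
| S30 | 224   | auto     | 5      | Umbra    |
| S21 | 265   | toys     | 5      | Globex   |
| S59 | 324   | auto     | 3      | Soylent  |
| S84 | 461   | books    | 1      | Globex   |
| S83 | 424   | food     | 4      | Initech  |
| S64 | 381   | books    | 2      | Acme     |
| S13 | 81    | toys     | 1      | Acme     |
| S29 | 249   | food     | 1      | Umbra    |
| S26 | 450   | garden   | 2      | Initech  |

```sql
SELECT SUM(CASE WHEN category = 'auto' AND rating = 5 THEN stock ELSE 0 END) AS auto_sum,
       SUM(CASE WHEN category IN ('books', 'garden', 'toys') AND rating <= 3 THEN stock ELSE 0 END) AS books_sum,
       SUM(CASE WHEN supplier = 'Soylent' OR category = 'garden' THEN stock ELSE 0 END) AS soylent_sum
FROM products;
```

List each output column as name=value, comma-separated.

auto_sum=224, books_sum=1373, soylent_sum=1034

[auto_sum: category = 'auto' AND rating = 5]
sku=S12: ✗
sku=S33: ✗
sku=S30: ✓ → 224
sku=S21: ✗
sku=S59: ✗
sku=S84: ✗
sku=S83: ✗
sku=S64: ✗
sku=S13: ✗
sku=S29: ✗
sku=S26: ✗
auto_sum = 224
—
[books_sum: category IN ('books', 'garden', 'toys') AND rating <= 3]
sku=S12: ✗
sku=S33: ✗
sku=S30: ✗
sku=S21: ✗
sku=S59: ✗
sku=S84: ✓ → 461
sku=S83: ✗
sku=S64: ✓ → 381
sku=S13: ✓ → 81
sku=S29: ✗
sku=S26: ✓ → 450
books_sum = 461 + 381 + 81 + 450 = 1373
—
[soylent_sum: supplier = 'Soylent' OR category = 'garden']
sku=S12: ✗
sku=S33: ✓ → 260
sku=S30: ✗
sku=S21: ✗
sku=S59: ✓ → 324
sku=S84: ✗
sku=S83: ✗
sku=S64: ✗
sku=S13: ✗
sku=S29: ✗
sku=S26: ✓ → 450
soylent_sum = 260 + 324 + 450 = 1034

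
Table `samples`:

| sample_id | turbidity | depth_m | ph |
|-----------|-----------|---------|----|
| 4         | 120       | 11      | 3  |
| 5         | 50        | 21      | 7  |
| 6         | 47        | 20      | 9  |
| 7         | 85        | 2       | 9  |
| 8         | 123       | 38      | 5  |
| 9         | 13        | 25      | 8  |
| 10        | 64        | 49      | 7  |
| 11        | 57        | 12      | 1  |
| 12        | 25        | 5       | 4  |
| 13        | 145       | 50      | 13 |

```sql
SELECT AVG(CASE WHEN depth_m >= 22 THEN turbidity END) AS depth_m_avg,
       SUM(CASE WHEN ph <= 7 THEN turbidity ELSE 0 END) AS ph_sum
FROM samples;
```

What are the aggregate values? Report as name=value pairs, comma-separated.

depth_m_avg=86.25, ph_sum=439

[depth_m_avg: depth_m >= 22]
sample_id=4: ✗
sample_id=5: ✗
sample_id=6: ✗
sample_id=7: ✗
sample_id=8: ✓ → 123
sample_id=9: ✓ → 13
sample_id=10: ✓ → 64
sample_id=11: ✗
sample_id=12: ✗
sample_id=13: ✓ → 145
depth_m_avg = (123 + 13 + 64 + 145) / 4 = 86.25
—
[ph_sum: ph <= 7]
sample_id=4: ✓ → 120
sample_id=5: ✓ → 50
sample_id=6: ✗
sample_id=7: ✗
sample_id=8: ✓ → 123
sample_id=9: ✗
sample_id=10: ✓ → 64
sample_id=11: ✓ → 57
sample_id=12: ✓ → 25
sample_id=13: ✗
ph_sum = 120 + 50 + 123 + 64 + 57 + 25 = 439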